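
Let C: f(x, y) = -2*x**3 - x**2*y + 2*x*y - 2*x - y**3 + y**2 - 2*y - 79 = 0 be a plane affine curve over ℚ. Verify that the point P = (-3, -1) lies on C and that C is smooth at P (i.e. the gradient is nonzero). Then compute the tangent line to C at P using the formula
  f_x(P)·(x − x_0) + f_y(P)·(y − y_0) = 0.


Tangent line at P: -64*x - 22*y - 214 = 0.

Step 1: f(-3, -1) = 0, so P lies on C.
Step 2: partial derivatives
  f_x(x, y) = -6*x**2 - 2*x*y + 2*y - 2, f_y(x, y) = -x**2 + 2*x - 3*y**2 + 2*y - 2.
  f_x(P) = -64, f_y(P) = -22 (gradient nonzero, so P is smooth).
Step 3: tangent line at P: -64·(x − -3) + -22·(y − -1) = 0.
Expanding: -64*x - 22*y - 214 = 0.


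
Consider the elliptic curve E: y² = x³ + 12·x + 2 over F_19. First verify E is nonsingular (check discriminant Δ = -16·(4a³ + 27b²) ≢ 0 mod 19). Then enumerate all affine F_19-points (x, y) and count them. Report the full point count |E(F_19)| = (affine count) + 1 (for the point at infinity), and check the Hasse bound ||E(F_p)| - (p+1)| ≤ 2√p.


Affine points = {(4, 0), (5, 4), (5, 15), (6, 9), (6, 10), (7, 7), (7, 12), (10, 1), (10, 18), (14, 8), (14, 11), (15, 2), (15, 17)}; affine count = 13; |E(F_19)| = 14.

Discriminant check: Δ ∝ 4a³ + 27b² = 4·12³ + 27·2² = 4·1728 + 27·4 ≡ 9 (mod 19). Nonzero ⇒ E is nonsingular.
For each x ∈ F_19, compute rhs = x³ + 12·x + 2 mod 19, then count y ∈ F_19 with y² ≡ rhs.
  x = 0: rhs = 2, matching y values: none (0 points).
  x = 1: rhs = 15, matching y values: none (0 points).
  x = 2: rhs = 15, matching y values: none (0 points).
  x = 3: rhs = 8, matching y values: none (0 points).
  x = 4: rhs = 0, matching y values: 0 (1 points).
  x = 5: rhs = 16, matching y values: 4, 15 (2 points).
  x = 6: rhs = 5, matching y values: 9, 10 (2 points).
  x = 7: rhs = 11, matching y values: 7, 12 (2 points).
  x = 8: rhs = 2, matching y values: none (0 points).
  x = 9: rhs = 3, matching y values: none (0 points).
  x = 10: rhs = 1, matching y values: 1, 18 (2 points).
  x = 11: rhs = 2, matching y values: none (0 points).
  x = 12: rhs = 12, matching y values: none (0 points).
  x = 13: rhs = 18, matching y values: none (0 points).
  x = 14: rhs = 7, matching y values: 8, 11 (2 points).
  x = 15: rhs = 4, matching y values: 2, 17 (2 points).
  x = 16: rhs = 15, matching y values: none (0 points).
  x = 17: rhs = 8, matching y values: none (0 points).
  x = 18: rhs = 8, matching y values: none (0 points).
Total affine count: 13.
Full point count |E(F_19)| = 13 + 1 = 14.
Hasse bound: |14 − (19+1)| = |-6| = 6 ≤ 2√19 ≈ 8.7178 ✓.


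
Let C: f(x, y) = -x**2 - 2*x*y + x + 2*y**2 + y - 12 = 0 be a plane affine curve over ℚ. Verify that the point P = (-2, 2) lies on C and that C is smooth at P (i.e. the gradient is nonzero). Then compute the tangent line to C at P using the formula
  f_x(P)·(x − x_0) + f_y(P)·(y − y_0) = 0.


Tangent line at P: x + 13*y - 24 = 0.

Step 1: f(-2, 2) = 0, so P lies on C.
Step 2: partial derivatives
  f_x(x, y) = -2*x - 2*y + 1, f_y(x, y) = -2*x + 4*y + 1.
  f_x(P) = 1, f_y(P) = 13 (gradient nonzero, so P is smooth).
Step 3: tangent line at P: 1·(x − -2) + 13·(y − 2) = 0.
Expanding: x + 13*y - 24 = 0.


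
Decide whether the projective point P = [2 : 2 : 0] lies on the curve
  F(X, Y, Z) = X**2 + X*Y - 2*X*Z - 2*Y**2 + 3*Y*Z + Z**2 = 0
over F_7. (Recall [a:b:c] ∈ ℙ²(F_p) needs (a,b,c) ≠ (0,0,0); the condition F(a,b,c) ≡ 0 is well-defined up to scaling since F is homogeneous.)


F(2,2,0) ≡ 0 (mod 7); P is on the curve.

Evaluate F(2, 2, 0) term-by-term (mod 7).
  X**2 ↦ 1·4·1·1 = 4
  X*Y ↦ 1·2·2·1 = 4
  -2*X*Z ↦ -2·2·1·0 = 0
  -2*Y**2 ↦ -2·1·4·1 = -8
  3*Y*Z ↦ 3·1·2·0 = 0
  Z**2 ↦ 1·1·1·0 = 0
Sum: F(2, 2, 0) = (4) + (4) + (0) + (-8) + (0) + (0) = 0.
Reducing mod 7: 0 ≡ 0 (mod 7).
Since F(a, b, c) ≡ 0 (mod 7), P lies on the curve.


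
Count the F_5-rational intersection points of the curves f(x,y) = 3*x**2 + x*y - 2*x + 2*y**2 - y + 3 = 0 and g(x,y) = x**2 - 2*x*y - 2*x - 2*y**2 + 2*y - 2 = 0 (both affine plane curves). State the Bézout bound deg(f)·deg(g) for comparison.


Common zeros: {(4, 3)}; count = 1; Bézout bound = 4.

deg(f) = 2, deg(g) = 2, so Bézout bound = 4.
Scan x ∈ F_5. For each x, list the y ∈ F_5 with f(x, y) ≡ 0 and those with g(x, y) ≡ 0 (mod 5); the common zeros in that column are the intersection.
  x = 0: f ≡ 0 at y ∈ ∅; g ≡ 0 at y ∈ ∅; common: ∅.
  x = 1: f ≡ 0 at y ∈ ∅; g ≡ 0 at y ∈ {1, 4}; common: ∅.
  x = 2: f ≡ 0 at y ∈ ∅; g ≡ 0 at y ∈ ∅; common: ∅.
  x = 3: f ≡ 0 at y ∈ ∅; g ≡ 0 at y ∈ {1, 2}; common: ∅.
  x = 4: f ≡ 0 at y ∈ {3}; g ≡ 0 at y ∈ {3, 4}; common: {3}.
Collecting: common zeros = {(4, 3)}, so the count is 1.
Comparison with the Bézout bound: 1 ≤ 4 = deg(f)·deg(g), as expected for curves with no common component (the affine F_5-count falls short of the bound because intersections may lie at infinity, over extension fields, or carry multiplicity).


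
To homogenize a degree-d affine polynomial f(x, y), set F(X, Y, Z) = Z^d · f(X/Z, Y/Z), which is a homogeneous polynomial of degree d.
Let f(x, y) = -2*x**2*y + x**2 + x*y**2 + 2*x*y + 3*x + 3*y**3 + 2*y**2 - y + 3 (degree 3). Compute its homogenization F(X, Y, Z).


F(X, Y, Z) = -2*X**2*Y + X**2*Z + X*Y**2 + 2*X*Y*Z + 3*X*Z**2 + 3*Y**3 + 2*Y**2*Z - Y*Z**2 + 3*Z**3

deg(f) = 3.
Substitute x = X/Z, y = Y/Z into f, then multiply by Z^3.
  monomial -2·x^2·y^1 ↦ -2·X^2·Y^1·Z^0.
  monomial 1·x^2·y^0 ↦ 1·X^2·Y^0·Z^1.
  monomial 1·x^1·y^2 ↦ 1·X^1·Y^2·Z^0.
  monomial 2·x^1·y^1 ↦ 2·X^1·Y^1·Z^1.
  monomial 3·x^1·y^0 ↦ 3·X^1·Y^0·Z^2.
  monomial 3·x^0·y^3 ↦ 3·X^0·Y^3·Z^0.
  monomial 2·x^0·y^2 ↦ 2·X^0·Y^2·Z^1.
  monomial -1·x^0·y^1 ↦ -1·X^0·Y^1·Z^2.
  monomial 3·x^0·y^0 ↦ 3·X^0·Y^0·Z^3.
Collecting: F(X, Y, Z) = -2*X**2*Y + X**2*Z + X*Y**2 + 2*X*Y*Z + 3*X*Z**2 + 3*Y**3 + 2*Y**2*Z - Y*Z**2 + 3*Z**3.


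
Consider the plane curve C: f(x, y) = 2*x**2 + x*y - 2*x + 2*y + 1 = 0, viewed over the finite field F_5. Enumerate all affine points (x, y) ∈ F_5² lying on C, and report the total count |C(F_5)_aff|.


Affine F_5-points: {(0, 2), (1, 3), (2, 0), (4, 0)}; count = 4.

For each of the 25 pairs (x, y) ∈ F_5², evaluate f(x, y) mod 5. Record the zeros.
  x = 0: [0↦1, 1↦3, 2↦0, 3↦2, 4↦4]  zeros at y ∈ {2}
  x = 1: [0↦1, 1↦4, 2↦2, 3↦0, 4↦3]  zeros at y ∈ {3}
  x = 2: [0↦0, 1↦4, 2↦3, 3↦2, 4↦1]  zeros at y ∈ {0}
  x = 3: [0↦3, 1↦3, 2↦3, 3↦3, 4↦3]  zeros at y ∈ ∅
  x = 4: [0↦0, 1↦1, 2↦2, 3↦3, 4↦4]  zeros at y ∈ {0}
Collecting zeros: affine points = {(0, 2), (1, 3), (2, 0), (4, 0)}.
Total count |C(F_5)_aff| = 4.


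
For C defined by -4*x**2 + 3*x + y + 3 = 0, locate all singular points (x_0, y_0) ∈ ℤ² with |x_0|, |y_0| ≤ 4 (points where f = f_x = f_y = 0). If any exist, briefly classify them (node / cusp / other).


No singular points in the scanned grid; C is smooth there.

Compute partial derivatives:
  f_x = 3 - 8*x.
  f_y = 1.
f_y = 1 is a nonzero constant, so f_y never vanishes: no point (x, y) can satisfy f = f_x = f_y = 0. In particular no (x, y) ∈ {−4, ..., 4}² is singular; the curve is smooth.


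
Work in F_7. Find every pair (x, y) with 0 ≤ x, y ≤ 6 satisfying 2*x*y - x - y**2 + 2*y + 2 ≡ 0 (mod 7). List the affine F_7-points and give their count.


Affine F_7-points: {(2, 0), (2, 6), (3, 3), (3, 5), (4, 1), (4, 2)}; count = 6.

For each of the 49 pairs (x, y) ∈ F_7², evaluate f(x, y) mod 7. Record the zeros.
  x = 0: [0↦2, 1↦3, 2↦2, 3↦6, 4↦1, 5↦1, 6↦6]  zeros at y ∈ ∅
  x = 1: [0↦1, 1↦4, 2↦5, 3↦4, 4↦1, 5↦3, 6↦3]  zeros at y ∈ ∅
  x = 2: [0↦0, 1↦5, 2↦1, 3↦2, 4↦1, 5↦5, 6↦0]  zeros at y ∈ {0, 6}
  x = 3: [0↦6, 1↦6, 2↦4, 3↦0, 4↦1, 5↦0, 6↦4]  zeros at y ∈ {3, 5}
  x = 4: [0↦5, 1↦0, 2↦0, 3↦5, 4↦1, 5↦2, 6↦1]  zeros at y ∈ {1, 2}
  x = 5: [0↦4, 1↦1, 2↦3, 3↦3, 4↦1, 5↦4, 6↦5]  zeros at y ∈ ∅
  x = 6: [0↦3, 1↦2, 2↦6, 3↦1, 4↦1, 5↦6, 6↦2]  zeros at y ∈ ∅
Collecting zeros: affine points = {(2, 0), (2, 6), (3, 3), (3, 5), (4, 1), (4, 2)}.
Total count |C(F_7)_aff| = 6.


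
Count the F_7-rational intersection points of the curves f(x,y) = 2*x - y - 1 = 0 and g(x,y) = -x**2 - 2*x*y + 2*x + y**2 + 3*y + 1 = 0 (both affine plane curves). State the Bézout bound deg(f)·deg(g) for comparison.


Common zeros: {(2, 3), (4, 0)}; count = 2; Bézout bound = 2.

deg(f) = 1, deg(g) = 2, so Bézout bound = 2.
Scan x ∈ F_7. For each x, list the y ∈ F_7 with f(x, y) ≡ 0 and those with g(x, y) ≡ 0 (mod 7); the common zeros in that column are the intersection.
  x = 0: f ≡ 0 at y ∈ {6}; g ≡ 0 at y ∈ ∅; common: ∅.
  x = 1: f ≡ 0 at y ∈ {1}; g ≡ 0 at y ∈ {3}; common: ∅.
  x = 2: f ≡ 0 at y ∈ {3}; g ≡ 0 at y ∈ {3, 5}; common: {3}.
  x = 3: f ≡ 0 at y ∈ {5}; g ≡ 0 at y ∈ ∅; common: ∅.
  x = 4: f ≡ 0 at y ∈ {0}; g ≡ 0 at y ∈ {0, 5}; common: {0}.
  x = 5: f ≡ 0 at y ∈ {2}; g ≡ 0 at y ∈ {0}; common: ∅.
  x = 6: f ≡ 0 at y ∈ {4}; g ≡ 0 at y ∈ ∅; common: ∅.
Collecting: common zeros = {(2, 3), (4, 0)}, so the count is 2.
Comparison with the Bézout bound: 2 ≤ 2 = deg(f)·deg(g), as expected for curves with no common component (the bound is attained).


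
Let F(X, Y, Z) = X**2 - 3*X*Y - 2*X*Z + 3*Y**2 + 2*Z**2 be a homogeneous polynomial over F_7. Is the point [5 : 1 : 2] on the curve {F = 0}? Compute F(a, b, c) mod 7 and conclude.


F(5,1,2) ≡ 1 (mod 7); P is NOT on the curve.

Evaluate F(5, 1, 2) term-by-term (mod 7).
  X**2 ↦ 1·25·1·1 = 25
  -3*X*Y ↦ -3·5·1·1 = -15
  -2*X*Z ↦ -2·5·1·2 = -20
  3*Y**2 ↦ 3·1·1·1 = 3
  2*Z**2 ↦ 2·1·1·4 = 8
Sum: F(5, 1, 2) = (25) + (-15) + (-20) + (3) + (8) = 1.
Reducing mod 7: 1 ≡ 1 (mod 7).
Since F(a, b, c) ≡ 1 ≠ 0 (mod 7), P does NOT lie on the curve.


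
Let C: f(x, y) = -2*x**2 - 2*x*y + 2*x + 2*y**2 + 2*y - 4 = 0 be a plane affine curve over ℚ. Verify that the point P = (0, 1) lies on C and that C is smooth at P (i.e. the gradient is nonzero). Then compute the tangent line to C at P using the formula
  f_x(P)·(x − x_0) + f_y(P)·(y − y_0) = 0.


Tangent line at P: 6*y - 6 = 0.

Step 1: f(0, 1) = 0, so P lies on C.
Step 2: partial derivatives
  f_x(x, y) = -4*x - 2*y + 2, f_y(x, y) = -2*x + 4*y + 2.
  f_x(P) = 0, f_y(P) = 6 (gradient nonzero, so P is smooth).
Step 3: tangent line at P: 0·(x − 0) + 6·(y − 1) = 0.
Expanding: 6*y - 6 = 0.


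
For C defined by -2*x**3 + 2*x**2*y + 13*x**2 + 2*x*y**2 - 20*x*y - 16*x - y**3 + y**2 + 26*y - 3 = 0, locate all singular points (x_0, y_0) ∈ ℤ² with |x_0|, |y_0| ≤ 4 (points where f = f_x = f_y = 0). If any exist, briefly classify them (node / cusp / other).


Singular points: {(3, 2)}; classification: node.

Compute partial derivatives:
  f_x = -6*x**2 + 4*x*y + 26*x + 2*y**2 - 20*y - 16.
  f_y = 2*x**2 + 4*x*y - 20*x - 3*y**2 + 2*y + 26.
Scan x_0 ∈ {−4, ..., 4}. For each x_0, f_y(x_0, y) is a polynomial in y; find its integer roots y ∈ {−4, ..., 4}, then test f_x and f at those candidates.
  x = -4: f_y(-4, y) = -3*y**2 - 14*y + 138; no integer root y with |y| ≤ 4.
  x = -3: f_y(-3, y) = -3*y**2 - 10*y + 104; no integer root y with |y| ≤ 4.
  x = -2: f_y(-2, y) = -3*y**2 - 6*y + 74; no integer root y with |y| ≤ 4.
  x = -1: f_y(-1, y) = -3*y**2 - 2*y + 48; no integer root y with |y| ≤ 4.
  x = 0: f_y(0, y) = -3*y**2 + 2*y + 26; no integer root y with |y| ≤ 4.
  x = 1: f_y(1, y) = -3*y**2 + 6*y + 8; no integer root y with |y| ≤ 4.
  x = 2: f_y(2, y) = -3*y**2 + 10*y - 6; no integer root y with |y| ≤ 4.
  x = 3: f_y(3, y) = -3*y**2 + 14*y - 16; vanishes at y ∈ {2}. (3, 2): f_x = 0, f = 0 — SINGULAR.
  x = 4: f_y(4, y) = -3*y**2 + 18*y - 22; no integer root y with |y| ≤ 4.
Only singular point on the grid: (3, 2).
Classify: substitute x = 3 + u, y = 2 + v and expand: f = -2*u**3 + 2*u**2*v - u**2 + 2*u*v**2 - v**3 + v**2.
No constant or linear terms (consistent with a singular point). Quadratic part: -u**2 + v**2. Cubic part: -2*u**3 + 2*u**2*v + 2*u*v**2 - v**3.
The quadratic part v**2 - u**2 = (v − u)(v + u) splits into two distinct linear factors, so there are two distinct tangent lines y − 2 = ±(x − 3) — this is a node (ordinary double point).
Classification: node.


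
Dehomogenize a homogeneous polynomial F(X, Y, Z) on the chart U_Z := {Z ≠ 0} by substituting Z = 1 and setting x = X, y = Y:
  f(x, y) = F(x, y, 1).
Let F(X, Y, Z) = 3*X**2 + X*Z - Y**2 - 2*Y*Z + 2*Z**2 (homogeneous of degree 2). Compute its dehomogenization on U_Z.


f(x, y) = 3*x**2 + x - y**2 - 2*y + 2

On U_Z we set Z = 1. Each monomial c·X^i·Y^j·Z^k in F becomes c·x^i·y^j·1^k = c·x^i·y^j.
Substituting Z = 1: F(X, Y, 1) = 3*x**2 + x - y**2 - 2*y + 2.
Note: deg(f) ≤ deg(F) = 2; strict inequality happens when F is divisible by Z (lost terms).


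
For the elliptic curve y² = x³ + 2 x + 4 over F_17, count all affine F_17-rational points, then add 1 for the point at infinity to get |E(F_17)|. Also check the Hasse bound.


Affine points = {(0, 2), (0, 15), (2, 4), (2, 13), (4, 5), (4, 12), (7, 2), (7, 15), (10, 2), (10, 15), (13, 0), (15, 3), (15, 14), (16, 1), (16, 16)}; affine count = 15; |E(F_17)| = 16.

Discriminant check: Δ ∝ 4a³ + 27b² = 4·2³ + 27·4² = 4·8 + 27·16 ≡ 5 (mod 17). Nonzero ⇒ E is nonsingular.
For each x ∈ F_17, compute rhs = x³ + 2·x + 4 mod 17, then count y ∈ F_17 with y² ≡ rhs.
  x = 0: rhs = 4, matching y values: 2, 15 (2 points).
  x = 1: rhs = 7, matching y values: none (0 points).
  x = 2: rhs = 16, matching y values: 4, 13 (2 points).
  x = 3: rhs = 3, matching y values: none (0 points).
  x = 4: rhs = 8, matching y values: 5, 12 (2 points).
  x = 5: rhs = 3, matching y values: none (0 points).
  x = 6: rhs = 11, matching y values: none (0 points).
  x = 7: rhs = 4, matching y values: 2, 15 (2 points).
  x = 8: rhs = 5, matching y values: none (0 points).
  x = 9: rhs = 3, matching y values: none (0 points).
  x = 10: rhs = 4, matching y values: 2, 15 (2 points).
  x = 11: rhs = 14, matching y values: none (0 points).
  x = 12: rhs = 5, matching y values: none (0 points).
  x = 13: rhs = 0, matching y values: 0 (1 points).
  x = 14: rhs = 5, matching y values: none (0 points).
  x = 15: rhs = 9, matching y values: 3, 14 (2 points).
  x = 16: rhs = 1, matching y values: 1, 16 (2 points).
Total affine count: 15.
Full point count |E(F_17)| = 15 + 1 = 16.
Hasse bound: |16 − (17+1)| = |-2| = 2 ≤ 2√17 ≈ 8.2462 ✓.


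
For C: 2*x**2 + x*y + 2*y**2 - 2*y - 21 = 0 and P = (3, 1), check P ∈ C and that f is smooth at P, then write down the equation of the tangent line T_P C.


Tangent line at P: 13*x + 5*y - 44 = 0.

Step 1: f(3, 1) = 0, so P lies on C.
Step 2: partial derivatives
  f_x(x, y) = 4*x + y, f_y(x, y) = x + 4*y - 2.
  f_x(P) = 13, f_y(P) = 5 (gradient nonzero, so P is smooth).
Step 3: tangent line at P: 13·(x − 3) + 5·(y − 1) = 0.
Expanding: 13*x + 5*y - 44 = 0.


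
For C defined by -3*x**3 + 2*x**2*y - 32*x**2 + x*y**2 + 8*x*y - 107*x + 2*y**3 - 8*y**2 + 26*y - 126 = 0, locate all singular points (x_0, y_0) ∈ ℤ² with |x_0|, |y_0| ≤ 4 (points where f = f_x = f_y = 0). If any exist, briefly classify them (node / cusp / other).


Singular points: {(-3, 2)}; classification: node.

Compute partial derivatives:
  f_x = -9*x**2 + 4*x*y - 64*x + y**2 + 8*y - 107.
  f_y = 2*x**2 + 2*x*y + 8*x + 6*y**2 - 16*y + 26.
Scan x_0 ∈ {−4, ..., 4}. For each x_0, f_y(x_0, y) is a polynomial in y; find its integer roots y ∈ {−4, ..., 4}, then test f_x and f at those candidates.
  x = -4: f_y(-4, y) = 6*y**2 - 24*y + 26; no integer root y with |y| ≤ 4.
  x = -3: f_y(-3, y) = 6*y**2 - 22*y + 20; vanishes at y ∈ {2}. (-3, 2): f_x = 0, f = 0 — SINGULAR.
  x = -2: f_y(-2, y) = 6*y**2 - 20*y + 18; no integer root y with |y| ≤ 4.
  x = -1: f_y(-1, y) = 6*y**2 - 18*y + 20; no integer root y with |y| ≤ 4.
  x = 0: f_y(0, y) = 6*y**2 - 16*y + 26; no integer root y with |y| ≤ 4.
  x = 1: f_y(1, y) = 6*y**2 - 14*y + 36; no integer root y with |y| ≤ 4.
  x = 2: f_y(2, y) = 6*y**2 - 12*y + 50; no integer root y with |y| ≤ 4.
  x = 3: f_y(3, y) = 6*y**2 - 10*y + 68; no integer root y with |y| ≤ 4.
  x = 4: f_y(4, y) = 6*y**2 - 8*y + 90; no integer root y with |y| ≤ 4.
Only singular point on the grid: (-3, 2).
Classify: substitute x = -3 + u, y = 2 + v and expand: f = -3*u**3 + 2*u**2*v - u**2 + u*v**2 + 2*v**3 + v**2.
No constant or linear terms (consistent with a singular point). Quadratic part: -u**2 + v**2. Cubic part: -3*u**3 + 2*u**2*v + u*v**2 + 2*v**3.
The quadratic part v**2 - u**2 = (v − u)(v + u) splits into two distinct linear factors, so there are two distinct tangent lines y − 2 = ±(x − -3) — this is a node (ordinary double point).
Classification: node.


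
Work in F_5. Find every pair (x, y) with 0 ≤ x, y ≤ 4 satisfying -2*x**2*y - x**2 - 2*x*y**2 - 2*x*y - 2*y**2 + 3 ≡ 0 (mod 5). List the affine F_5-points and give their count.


Affine F_5-points: {(0, 2), (0, 3), (2, 4), (3, 3), (3, 4)}; count = 5.

For each of the 25 pairs (x, y) ∈ F_5², evaluate f(x, y) mod 5. Record the zeros.
  x = 0: [0↦3, 1↦1, 2↦0, 3↦0, 4↦1]  zeros at y ∈ {2, 3}
  x = 1: [0↦2, 1↦4, 2↦3, 3↦4, 4↦2]  zeros at y ∈ ∅
  x = 2: [0↦4, 1↦1, 2↦1, 3↦4, 4↦0]  zeros at y ∈ {4}
  x = 3: [0↦4, 1↦2, 2↦4, 3↦0, 4↦0]  zeros at y ∈ {3, 4}
  x = 4: [0↦2, 1↦2, 2↦2, 3↦2, 4↦2]  zeros at y ∈ ∅
Collecting zeros: affine points = {(0, 2), (0, 3), (2, 4), (3, 3), (3, 4)}.
Total count |C(F_5)_aff| = 5.


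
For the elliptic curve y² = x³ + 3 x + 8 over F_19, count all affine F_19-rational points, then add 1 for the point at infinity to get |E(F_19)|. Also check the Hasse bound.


Affine points = {(3, 5), (3, 14), (7, 7), (7, 12), (9, 2), (9, 17), (11, 2), (11, 17), (12, 9), (12, 10), (14, 1), (14, 18), (18, 2), (18, 17)}; affine count = 14; |E(F_19)| = 15.

Discriminant check: Δ ∝ 4a³ + 27b² = 4·3³ + 27·8² = 4·27 + 27·64 ≡ 12 (mod 19). Nonzero ⇒ E is nonsingular.
For each x ∈ F_19, compute rhs = x³ + 3·x + 8 mod 19, then count y ∈ F_19 with y² ≡ rhs.
  x = 0: rhs = 8, matching y values: none (0 points).
  x = 1: rhs = 12, matching y values: none (0 points).
  x = 2: rhs = 3, matching y values: none (0 points).
  x = 3: rhs = 6, matching y values: 5, 14 (2 points).
  x = 4: rhs = 8, matching y values: none (0 points).
  x = 5: rhs = 15, matching y values: none (0 points).
  x = 6: rhs = 14, matching y values: none (0 points).
  x = 7: rhs = 11, matching y values: 7, 12 (2 points).
  x = 8: rhs = 12, matching y values: none (0 points).
  x = 9: rhs = 4, matching y values: 2, 17 (2 points).
  x = 10: rhs = 12, matching y values: none (0 points).
  x = 11: rhs = 4, matching y values: 2, 17 (2 points).
  x = 12: rhs = 5, matching y values: 9, 10 (2 points).
  x = 13: rhs = 2, matching y values: none (0 points).
  x = 14: rhs = 1, matching y values: 1, 18 (2 points).
  x = 15: rhs = 8, matching y values: none (0 points).
  x = 16: rhs = 10, matching y values: none (0 points).
  x = 17: rhs = 13, matching y values: none (0 points).
  x = 18: rhs = 4, matching y values: 2, 17 (2 points).
Total affine count: 14.
Full point count |E(F_19)| = 14 + 1 = 15.
Hasse bound: |15 − (19+1)| = |-5| = 5 ≤ 2√19 ≈ 8.7178 ✓.


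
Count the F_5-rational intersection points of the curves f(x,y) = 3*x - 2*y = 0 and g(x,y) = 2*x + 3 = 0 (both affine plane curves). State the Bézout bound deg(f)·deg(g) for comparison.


Common zeros: {(1, 4)}; count = 1; Bézout bound = 1.

deg(f) = 1, deg(g) = 1, so Bézout bound = 1.
Scan x ∈ F_5. For each x, list the y ∈ F_5 with f(x, y) ≡ 0 and those with g(x, y) ≡ 0 (mod 5); the common zeros in that column are the intersection.
  x = 0: f ≡ 0 at y ∈ {0}; g ≡ 0 at y ∈ ∅; common: ∅.
  x = 1: f ≡ 0 at y ∈ {4}; g ≡ 0 at y ∈ {0, 1, 2, 3, 4}; common: {4}.
  x = 2: f ≡ 0 at y ∈ {3}; g ≡ 0 at y ∈ ∅; common: ∅.
  x = 3: f ≡ 0 at y ∈ {2}; g ≡ 0 at y ∈ ∅; common: ∅.
  x = 4: f ≡ 0 at y ∈ {1}; g ≡ 0 at y ∈ ∅; common: ∅.
Collecting: common zeros = {(1, 4)}, so the count is 1.
Comparison with the Bézout bound: 1 ≤ 1 = deg(f)·deg(g), as expected for curves with no common component (the bound is attained).


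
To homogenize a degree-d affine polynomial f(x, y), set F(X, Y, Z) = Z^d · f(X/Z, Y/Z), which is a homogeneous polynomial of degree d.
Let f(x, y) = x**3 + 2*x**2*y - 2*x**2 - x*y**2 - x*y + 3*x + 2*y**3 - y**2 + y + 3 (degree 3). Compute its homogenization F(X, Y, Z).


F(X, Y, Z) = X**3 + 2*X**2*Y - 2*X**2*Z - X*Y**2 - X*Y*Z + 3*X*Z**2 + 2*Y**3 - Y**2*Z + Y*Z**2 + 3*Z**3

deg(f) = 3.
Substitute x = X/Z, y = Y/Z into f, then multiply by Z^3.
  monomial 1·x^3·y^0 ↦ 1·X^3·Y^0·Z^0.
  monomial 2·x^2·y^1 ↦ 2·X^2·Y^1·Z^0.
  monomial -2·x^2·y^0 ↦ -2·X^2·Y^0·Z^1.
  monomial -1·x^1·y^2 ↦ -1·X^1·Y^2·Z^0.
  monomial -1·x^1·y^1 ↦ -1·X^1·Y^1·Z^1.
  monomial 3·x^1·y^0 ↦ 3·X^1·Y^0·Z^2.
  monomial 2·x^0·y^3 ↦ 2·X^0·Y^3·Z^0.
  monomial -1·x^0·y^2 ↦ -1·X^0·Y^2·Z^1.
  monomial 1·x^0·y^1 ↦ 1·X^0·Y^1·Z^2.
  monomial 3·x^0·y^0 ↦ 3·X^0·Y^0·Z^3.
Collecting: F(X, Y, Z) = X**3 + 2*X**2*Y - 2*X**2*Z - X*Y**2 - X*Y*Z + 3*X*Z**2 + 2*Y**3 - Y**2*Z + Y*Z**2 + 3*Z**3.


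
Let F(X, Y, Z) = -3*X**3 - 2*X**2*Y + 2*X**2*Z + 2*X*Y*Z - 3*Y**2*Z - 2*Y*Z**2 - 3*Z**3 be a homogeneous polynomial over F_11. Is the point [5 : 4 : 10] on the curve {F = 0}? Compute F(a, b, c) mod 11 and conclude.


F(5,4,10) ≡ 5 (mod 11); P is NOT on the curve.

Evaluate F(5, 4, 10) term-by-term (mod 11).
  -3*X**3 ↦ -3·125·1·1 = -375
  -2*X**2*Y ↦ -2·25·4·1 = -200
  2*X**2*Z ↦ 2·25·1·10 = 500
  2*X*Y*Z ↦ 2·5·4·10 = 400
  -3*Y**2*Z ↦ -3·1·16·10 = -480
  -2*Y*Z**2 ↦ -2·1·4·100 = -800
  -3*Z**3 ↦ -3·1·1·1000 = -3000
Sum: F(5, 4, 10) = (-375) + (-200) + (500) + (400) + (-480) + (-800) + (-3000) = -3955.
Reducing mod 11: -3955 ≡ 5 (mod 11).
Since F(a, b, c) ≡ 5 ≠ 0 (mod 11), P does NOT lie on the curve.


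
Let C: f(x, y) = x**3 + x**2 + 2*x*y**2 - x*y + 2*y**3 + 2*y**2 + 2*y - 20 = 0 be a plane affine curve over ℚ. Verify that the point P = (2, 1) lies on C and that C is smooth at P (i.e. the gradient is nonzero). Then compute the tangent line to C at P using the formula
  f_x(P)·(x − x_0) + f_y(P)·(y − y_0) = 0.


Tangent line at P: 17*x + 18*y - 52 = 0.

Step 1: f(2, 1) = 0, so P lies on C.
Step 2: partial derivatives
  f_x(x, y) = 3*x**2 + 2*x + 2*y**2 - y, f_y(x, y) = 4*x*y - x + 6*y**2 + 4*y + 2.
  f_x(P) = 17, f_y(P) = 18 (gradient nonzero, so P is smooth).
Step 3: tangent line at P: 17·(x − 2) + 18·(y − 1) = 0.
Expanding: 17*x + 18*y - 52 = 0.


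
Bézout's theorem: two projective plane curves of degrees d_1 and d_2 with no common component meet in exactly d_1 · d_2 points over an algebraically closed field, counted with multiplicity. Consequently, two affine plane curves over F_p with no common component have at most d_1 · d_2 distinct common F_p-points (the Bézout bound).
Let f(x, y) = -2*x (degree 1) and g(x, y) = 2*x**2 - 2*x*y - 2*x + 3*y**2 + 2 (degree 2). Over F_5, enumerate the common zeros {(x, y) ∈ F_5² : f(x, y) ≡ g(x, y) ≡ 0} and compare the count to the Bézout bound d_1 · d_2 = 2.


Common zeros: {(0, 1), (0, 4)}; count = 2; Bézout bound = 2.

deg(f) = 1, deg(g) = 2, so Bézout bound = 2.
Scan x ∈ F_5. For each x, list the y ∈ F_5 with f(x, y) ≡ 0 and those with g(x, y) ≡ 0 (mod 5); the common zeros in that column are the intersection.
  x = 0: f ≡ 0 at y ∈ {0, 1, 2, 3, 4}; g ≡ 0 at y ∈ {1, 4}; common: {1, 4}.
  x = 1: f ≡ 0 at y ∈ ∅; g ≡ 0 at y ∈ {2}; common: ∅.
  x = 2: f ≡ 0 at y ∈ ∅; g ≡ 0 at y ∈ {1, 2}; common: ∅.
  x = 3: f ≡ 0 at y ∈ ∅; g ≡ 0 at y ∈ ∅; common: ∅.
  x = 4: f ≡ 0 at y ∈ ∅; g ≡ 0 at y ∈ ∅; common: ∅.
Collecting: common zeros = {(0, 1), (0, 4)}, so the count is 2.
Comparison with the Bézout bound: 2 ≤ 2 = deg(f)·deg(g), as expected for curves with no common component (the bound is attained).


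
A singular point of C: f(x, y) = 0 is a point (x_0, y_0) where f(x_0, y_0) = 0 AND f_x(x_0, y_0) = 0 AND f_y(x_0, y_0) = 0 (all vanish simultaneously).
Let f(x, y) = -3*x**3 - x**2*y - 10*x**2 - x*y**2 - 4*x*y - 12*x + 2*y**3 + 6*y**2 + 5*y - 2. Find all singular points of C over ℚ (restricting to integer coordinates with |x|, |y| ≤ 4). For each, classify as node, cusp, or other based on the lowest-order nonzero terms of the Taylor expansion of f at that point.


Singular points: {(-1, -1)}; classification: cusp.

Compute partial derivatives:
  f_x = -9*x**2 - 2*x*y - 20*x - y**2 - 4*y - 12.
  f_y = -x**2 - 2*x*y - 4*x + 6*y**2 + 12*y + 5.
Scan x_0 ∈ {−4, ..., 4}. For each x_0, f_y(x_0, y) is a polynomial in y; find its integer roots y ∈ {−4, ..., 4}, then test f_x and f at those candidates.
  x = -4: f_y(-4, y) = 6*y**2 + 20*y + 5; no integer root y with |y| ≤ 4.
  x = -3: f_y(-3, y) = 6*y**2 + 18*y + 8; no integer root y with |y| ≤ 4.
  x = -2: f_y(-2, y) = 6*y**2 + 16*y + 9; no integer root y with |y| ≤ 4.
  x = -1: f_y(-1, y) = 6*y**2 + 14*y + 8; vanishes at y ∈ {-1}. (-1, -1): f_x = 0, f = 0 — SINGULAR.
  x = 0: f_y(0, y) = 6*y**2 + 12*y + 5; no integer root y with |y| ≤ 4.
  x = 1: f_y(1, y) = 6*y**2 + 10*y; vanishes at y ∈ {0}. (1, 0): f_x = -41 ≠ 0.
  x = 2: f_y(2, y) = 6*y**2 + 8*y - 7; no integer root y with |y| ≤ 4.
  x = 3: f_y(3, y) = 6*y**2 + 6*y - 16; no integer root y with |y| ≤ 4.
  x = 4: f_y(4, y) = 6*y**2 + 4*y - 27; no integer root y with |y| ≤ 4.
Only singular point on the grid: (-1, -1).
Classify: substitute x = -1 + u, y = -1 + v and expand: f = -3*u**3 - u**2*v - u*v**2 + 2*v**3 + v**2.
No constant or linear terms (consistent with a singular point). Quadratic part: v**2. Cubic part: -3*u**3 - u**2*v - u*v**2 + 2*v**3.
The quadratic part v**2 is a perfect square, so there is a single (double) tangent line v = 0, i.e. y = -1. Restricting the cubic part to that line (v = 0) leaves -3*u**3 ≠ 0, so f is not divisible by v and the branch is v² ≈ 3*u**3 to lowest order — this is a cusp.
Classification: cusp.


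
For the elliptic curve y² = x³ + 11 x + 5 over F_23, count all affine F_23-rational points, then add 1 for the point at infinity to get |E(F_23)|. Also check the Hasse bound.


Affine points = {(2, 9), (2, 14), (5, 1), (5, 22), (11, 10), (11, 13), (12, 5), (12, 18), (15, 7), (15, 16), (18, 3), (18, 20), (19, 9), (19, 14), (22, 4), (22, 19)}; affine count = 16; |E(F_23)| = 17.

Discriminant check: Δ ∝ 4a³ + 27b² = 4·11³ + 27·5² = 4·1331 + 27·25 ≡ 19 (mod 23). Nonzero ⇒ E is nonsingular.
For each x ∈ F_23, compute rhs = x³ + 11·x + 5 mod 23, then count y ∈ F_23 with y² ≡ rhs.
  x = 0: rhs = 5, matching y values: none (0 points).
  x = 1: rhs = 17, matching y values: none (0 points).
  x = 2: rhs = 12, matching y values: 9, 14 (2 points).
  x = 3: rhs = 19, matching y values: none (0 points).
  x = 4: rhs = 21, matching y values: none (0 points).
  x = 5: rhs = 1, matching y values: 1, 22 (2 points).
  x = 6: rhs = 11, matching y values: none (0 points).
  x = 7: rhs = 11, matching y values: none (0 points).
  x = 8: rhs = 7, matching y values: none (0 points).
  x = 9: rhs = 5, matching y values: none (0 points).
  x = 10: rhs = 11, matching y values: none (0 points).
  x = 11: rhs = 8, matching y values: 10, 13 (2 points).
  x = 12: rhs = 2, matching y values: 5, 18 (2 points).
  x = 13: rhs = 22, matching y values: none (0 points).
  x = 14: rhs = 5, matching y values: none (0 points).
  x = 15: rhs = 3, matching y values: 7, 16 (2 points).
  x = 16: rhs = 22, matching y values: none (0 points).
  x = 17: rhs = 22, matching y values: none (0 points).
  x = 18: rhs = 9, matching y values: 3, 20 (2 points).
  x = 19: rhs = 12, matching y values: 9, 14 (2 points).
  x = 20: rhs = 14, matching y values: none (0 points).
  x = 21: rhs = 21, matching y values: none (0 points).
  x = 22: rhs = 16, matching y values: 4, 19 (2 points).
Total affine count: 16.
Full point count |E(F_23)| = 16 + 1 = 17.
Hasse bound: |17 − (23+1)| = |-7| = 7 ≤ 2√23 ≈ 9.5917 ✓.


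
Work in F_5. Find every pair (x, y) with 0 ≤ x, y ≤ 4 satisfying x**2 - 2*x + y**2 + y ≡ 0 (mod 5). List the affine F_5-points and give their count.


Affine F_5-points: {(0, 0), (0, 4), (1, 2), (2, 0), (2, 4), (3, 1), (3, 3), (4, 1), (4, 3)}; count = 9.

For each of the 25 pairs (x, y) ∈ F_5², evaluate f(x, y) mod 5. Record the zeros.
  x = 0: [0↦0, 1↦2, 2↦1, 3↦2, 4↦0]  zeros at y ∈ {0, 4}
  x = 1: [0↦4, 1↦1, 2↦0, 3↦1, 4↦4]  zeros at y ∈ {2}
  x = 2: [0↦0, 1↦2, 2↦1, 3↦2, 4↦0]  zeros at y ∈ {0, 4}
  x = 3: [0↦3, 1↦0, 2↦4, 3↦0, 4↦3]  zeros at y ∈ {1, 3}
  x = 4: [0↦3, 1↦0, 2↦4, 3↦0, 4↦3]  zeros at y ∈ {1, 3}
Collecting zeros: affine points = {(0, 0), (0, 4), (1, 2), (2, 0), (2, 4), (3, 1), (3, 3), (4, 1), (4, 3)}.
Total count |C(F_5)_aff| = 9.


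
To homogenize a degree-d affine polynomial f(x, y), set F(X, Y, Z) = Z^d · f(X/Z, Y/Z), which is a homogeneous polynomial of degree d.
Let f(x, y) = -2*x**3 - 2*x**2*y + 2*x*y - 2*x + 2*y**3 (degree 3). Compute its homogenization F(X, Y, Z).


F(X, Y, Z) = -2*X**3 - 2*X**2*Y + 2*X*Y*Z - 2*X*Z**2 + 2*Y**3

deg(f) = 3.
Substitute x = X/Z, y = Y/Z into f, then multiply by Z^3.
  monomial -2·x^3·y^0 ↦ -2·X^3·Y^0·Z^0.
  monomial -2·x^2·y^1 ↦ -2·X^2·Y^1·Z^0.
  monomial 2·x^1·y^1 ↦ 2·X^1·Y^1·Z^1.
  monomial -2·x^1·y^0 ↦ -2·X^1·Y^0·Z^2.
  monomial 2·x^0·y^3 ↦ 2·X^0·Y^3·Z^0.
Collecting: F(X, Y, Z) = -2*X**3 - 2*X**2*Y + 2*X*Y*Z - 2*X*Z**2 + 2*Y**3.


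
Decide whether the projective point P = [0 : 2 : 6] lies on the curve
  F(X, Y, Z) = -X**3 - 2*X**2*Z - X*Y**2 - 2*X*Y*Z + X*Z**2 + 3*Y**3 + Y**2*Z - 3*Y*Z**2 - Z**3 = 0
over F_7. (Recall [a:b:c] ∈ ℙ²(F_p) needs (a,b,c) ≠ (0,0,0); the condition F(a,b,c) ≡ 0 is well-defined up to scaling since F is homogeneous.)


F(0,2,6) ≡ 1 (mod 7); P is NOT on the curve.

Evaluate F(0, 2, 6) term-by-term (mod 7).
  -X**3 ↦ -1·0·1·1 = 0
  -2*X**2*Z ↦ -2·0·1·6 = 0
  -X*Y**2 ↦ -1·0·4·1 = 0
  -2*X*Y*Z ↦ -2·0·2·6 = 0
  X*Z**2 ↦ 1·0·1·36 = 0
  3*Y**3 ↦ 3·1·8·1 = 24
  Y**2*Z ↦ 1·1·4·6 = 24
  -3*Y*Z**2 ↦ -3·1·2·36 = -216
  -Z**3 ↦ -1·1·1·216 = -216
Sum: F(0, 2, 6) = (0) + (0) + (0) + (0) + (0) + (24) + (24) + (-216) + (-216) = -384.
Reducing mod 7: -384 ≡ 1 (mod 7).
Since F(a, b, c) ≡ 1 ≠ 0 (mod 7), P does NOT lie on the curve.


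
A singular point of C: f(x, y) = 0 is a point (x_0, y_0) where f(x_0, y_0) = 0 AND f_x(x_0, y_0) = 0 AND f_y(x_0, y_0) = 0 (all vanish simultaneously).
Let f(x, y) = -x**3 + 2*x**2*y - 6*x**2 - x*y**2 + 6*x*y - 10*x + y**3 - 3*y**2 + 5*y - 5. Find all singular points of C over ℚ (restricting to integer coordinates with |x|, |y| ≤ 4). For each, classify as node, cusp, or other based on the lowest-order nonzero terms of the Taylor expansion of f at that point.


Singular points: {(-1, 1)}; classification: node.

Compute partial derivatives:
  f_x = -3*x**2 + 4*x*y - 12*x - y**2 + 6*y - 10.
  f_y = 2*x**2 - 2*x*y + 6*x + 3*y**2 - 6*y + 5.
Scan x_0 ∈ {−4, ..., 4}. For each x_0, f_y(x_0, y) is a polynomial in y; find its integer roots y ∈ {−4, ..., 4}, then test f_x and f at those candidates.
  x = -4: f_y(-4, y) = 3*y**2 + 2*y + 13; no integer root y with |y| ≤ 4.
  x = -3: f_y(-3, y) = 3*y**2 + 5; no integer root y with |y| ≤ 4.
  x = -2: f_y(-2, y) = 3*y**2 - 2*y + 1; no integer root y with |y| ≤ 4.
  x = -1: f_y(-1, y) = 3*y**2 - 4*y + 1; vanishes at y ∈ {1}. (-1, 1): f_x = 0, f = 0 — SINGULAR.
  x = 0: f_y(0, y) = 3*y**2 - 6*y + 5; no integer root y with |y| ≤ 4.
  x = 1: f_y(1, y) = 3*y**2 - 8*y + 13; no integer root y with |y| ≤ 4.
  x = 2: f_y(2, y) = 3*y**2 - 10*y + 25; no integer root y with |y| ≤ 4.
  x = 3: f_y(3, y) = 3*y**2 - 12*y + 41; no integer root y with |y| ≤ 4.
  x = 4: f_y(4, y) = 3*y**2 - 14*y + 61; no integer root y with |y| ≤ 4.
Only singular point on the grid: (-1, 1).
Classify: substitute x = -1 + u, y = 1 + v and expand: f = -u**3 + 2*u**2*v - u**2 - u*v**2 + v**3 + v**2.
No constant or linear terms (consistent with a singular point). Quadratic part: -u**2 + v**2. Cubic part: -u**3 + 2*u**2*v - u*v**2 + v**3.
The quadratic part v**2 - u**2 = (v − u)(v + u) splits into two distinct linear factors, so there are two distinct tangent lines y − 1 = ±(x − -1) — this is a node (ordinary double point).
Classification: node.


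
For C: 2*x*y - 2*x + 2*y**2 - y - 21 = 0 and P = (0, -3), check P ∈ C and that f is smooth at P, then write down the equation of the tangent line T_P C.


Tangent line at P: -8*x - 13*y - 39 = 0.

Step 1: f(0, -3) = 0, so P lies on C.
Step 2: partial derivatives
  f_x(x, y) = 2*y - 2, f_y(x, y) = 2*x + 4*y - 1.
  f_x(P) = -8, f_y(P) = -13 (gradient nonzero, so P is smooth).
Step 3: tangent line at P: -8·(x − 0) + -13·(y − -3) = 0.
Expanding: -8*x - 13*y - 39 = 0.


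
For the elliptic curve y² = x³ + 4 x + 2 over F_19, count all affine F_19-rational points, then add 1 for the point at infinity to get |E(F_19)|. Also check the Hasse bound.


Affine points = {(1, 8), (1, 11), (4, 5), (4, 14), (9, 8), (9, 11), (10, 4), (10, 15), (11, 3), (11, 16), (12, 7), (12, 12), (13, 3), (13, 16), (14, 3), (14, 16), (15, 6), (15, 13), (16, 1), (16, 18), (17, 9), (17, 10), (18, 4), (18, 15)}; affine count = 24; |E(F_19)| = 25.

Discriminant check: Δ ∝ 4a³ + 27b² = 4·4³ + 27·2² = 4·64 + 27·4 ≡ 3 (mod 19). Nonzero ⇒ E is nonsingular.
For each x ∈ F_19, compute rhs = x³ + 4·x + 2 mod 19, then count y ∈ F_19 with y² ≡ rhs.
  x = 0: rhs = 2, matching y values: none (0 points).
  x = 1: rhs = 7, matching y values: 8, 11 (2 points).
  x = 2: rhs = 18, matching y values: none (0 points).
  x = 3: rhs = 3, matching y values: none (0 points).
  x = 4: rhs = 6, matching y values: 5, 14 (2 points).
  x = 5: rhs = 14, matching y values: none (0 points).
  x = 6: rhs = 14, matching y values: none (0 points).
  x = 7: rhs = 12, matching y values: none (0 points).
  x = 8: rhs = 14, matching y values: none (0 points).
  x = 9: rhs = 7, matching y values: 8, 11 (2 points).
  x = 10: rhs = 16, matching y values: 4, 15 (2 points).
  x = 11: rhs = 9, matching y values: 3, 16 (2 points).
  x = 12: rhs = 11, matching y values: 7, 12 (2 points).
  x = 13: rhs = 9, matching y values: 3, 16 (2 points).
  x = 14: rhs = 9, matching y values: 3, 16 (2 points).
  x = 15: rhs = 17, matching y values: 6, 13 (2 points).
  x = 16: rhs = 1, matching y values: 1, 18 (2 points).
  x = 17: rhs = 5, matching y values: 9, 10 (2 points).
  x = 18: rhs = 16, matching y values: 4, 15 (2 points).
Total affine count: 24.
Full point count |E(F_19)| = 24 + 1 = 25.
Hasse bound: |25 − (19+1)| = |5| = 5 ≤ 2√19 ≈ 8.7178 ✓.


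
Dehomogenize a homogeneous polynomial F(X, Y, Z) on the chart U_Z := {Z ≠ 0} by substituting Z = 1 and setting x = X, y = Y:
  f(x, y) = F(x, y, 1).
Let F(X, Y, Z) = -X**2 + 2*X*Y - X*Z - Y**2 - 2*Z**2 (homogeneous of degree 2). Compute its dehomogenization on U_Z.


f(x, y) = -x**2 + 2*x*y - x - y**2 - 2

On U_Z we set Z = 1. Each monomial c·X^i·Y^j·Z^k in F becomes c·x^i·y^j·1^k = c·x^i·y^j.
Substituting Z = 1: F(X, Y, 1) = -x**2 + 2*x*y - x - y**2 - 2.
Note: deg(f) ≤ deg(F) = 2; strict inequality happens when F is divisible by Z (lost terms).


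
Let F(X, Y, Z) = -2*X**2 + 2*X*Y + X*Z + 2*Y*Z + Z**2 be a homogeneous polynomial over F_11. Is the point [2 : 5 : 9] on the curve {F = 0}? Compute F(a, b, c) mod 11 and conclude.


F(2,5,9) ≡ 3 (mod 11); P is NOT on the curve.

Evaluate F(2, 5, 9) term-by-term (mod 11).
  -2*X**2 ↦ -2·4·1·1 = -8
  2*X*Y ↦ 2·2·5·1 = 20
  X*Z ↦ 1·2·1·9 = 18
  2*Y*Z ↦ 2·1·5·9 = 90
  Z**2 ↦ 1·1·1·81 = 81
Sum: F(2, 5, 9) = (-8) + (20) + (18) + (90) + (81) = 201.
Reducing mod 11: 201 ≡ 3 (mod 11).
Since F(a, b, c) ≡ 3 ≠ 0 (mod 11), P does NOT lie on the curve.


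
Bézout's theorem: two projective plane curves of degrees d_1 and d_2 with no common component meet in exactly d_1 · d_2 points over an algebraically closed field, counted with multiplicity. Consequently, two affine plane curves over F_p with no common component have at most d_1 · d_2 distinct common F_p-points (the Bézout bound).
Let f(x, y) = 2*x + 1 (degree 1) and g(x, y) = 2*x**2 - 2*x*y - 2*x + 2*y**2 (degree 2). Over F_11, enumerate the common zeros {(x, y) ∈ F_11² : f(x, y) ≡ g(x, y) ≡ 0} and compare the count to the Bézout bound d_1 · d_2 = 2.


Common zeros: {(5, 8)}; count = 1; Bézout bound = 2.

deg(f) = 1, deg(g) = 2, so Bézout bound = 2.
Scan x ∈ F_11. For each x, list the y ∈ F_11 with f(x, y) ≡ 0 and those with g(x, y) ≡ 0 (mod 11); the common zeros in that column are the intersection.
  x = 0: f ≡ 0 at y ∈ ∅; g ≡ 0 at y ∈ {0}; common: ∅.
  x = 1: f ≡ 0 at y ∈ ∅; g ≡ 0 at y ∈ {0, 1}; common: ∅.
  x = 2: f ≡ 0 at y ∈ ∅; g ≡ 0 at y ∈ ∅; common: ∅.
  x = 3: f ≡ 0 at y ∈ ∅; g ≡ 0 at y ∈ ∅; common: ∅.
  x = 4: f ≡ 0 at y ∈ ∅; g ≡ 0 at y ∈ {7, 8}; common: ∅.
  x = 5: f ≡ 0 at y ∈ {0, 1, 2, 3, 4, 5, 6, 7, 8, 9, 10}; g ≡ 0 at y ∈ {8}; common: {8}.
  x = 6: f ≡ 0 at y ∈ ∅; g ≡ 0 at y ∈ {2, 4}; common: ∅.
  x = 7: f ≡ 0 at y ∈ ∅; g ≡ 0 at y ∈ ∅; common: ∅.
  x = 8: f ≡ 0 at y ∈ ∅; g ≡ 0 at y ∈ {2, 6}; common: ∅.
  x = 9: f ≡ 0 at y ∈ ∅; g ≡ 0 at y ∈ ∅; common: ∅.
  x = 10: f ≡ 0 at y ∈ ∅; g ≡ 0 at y ∈ {4, 6}; common: ∅.
Collecting: common zeros = {(5, 8)}, so the count is 1.
Comparison with the Bézout bound: 1 ≤ 2 = deg(f)·deg(g), as expected for curves with no common component (the affine F_11-count falls short of the bound because intersections may lie at infinity, over extension fields, or carry multiplicity).


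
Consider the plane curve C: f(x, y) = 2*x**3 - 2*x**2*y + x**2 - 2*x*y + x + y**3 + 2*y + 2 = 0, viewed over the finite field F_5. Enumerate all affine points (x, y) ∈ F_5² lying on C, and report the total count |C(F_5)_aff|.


Affine F_5-points: {(0, 1), (0, 3), (1, 1), (1, 2), (2, 1), (4, 0)}; count = 6.

For each of the 25 pairs (x, y) ∈ F_5², evaluate f(x, y) mod 5. Record the zeros.
  x = 0: [0↦2, 1↦0, 2↦4, 3↦0, 4↦4]  zeros at y ∈ {1, 3}
  x = 1: [0↦1, 1↦0, 2↦0, 3↦2, 4↦2]  zeros at y ∈ {1, 2}
  x = 2: [0↦4, 1↦0, 2↦2, 3↦1, 4↦3]  zeros at y ∈ {1}
  x = 3: [0↦3, 1↦2, 2↦2, 3↦4, 4↦4]  zeros at y ∈ ∅
  x = 4: [0↦0, 1↦3, 2↦2, 3↦3, 4↦2]  zeros at y ∈ {0}
Collecting zeros: affine points = {(0, 1), (0, 3), (1, 1), (1, 2), (2, 1), (4, 0)}.
Total count |C(F_5)_aff| = 6.


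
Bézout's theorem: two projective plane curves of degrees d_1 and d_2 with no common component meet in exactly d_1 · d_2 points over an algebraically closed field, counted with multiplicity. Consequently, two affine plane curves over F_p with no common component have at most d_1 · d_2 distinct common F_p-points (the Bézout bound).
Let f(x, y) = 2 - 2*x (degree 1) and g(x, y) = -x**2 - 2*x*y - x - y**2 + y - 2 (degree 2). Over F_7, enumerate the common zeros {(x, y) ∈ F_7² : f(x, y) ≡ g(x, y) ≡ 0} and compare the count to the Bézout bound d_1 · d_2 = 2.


Common zeros: ∅; count = 0; Bézout bound = 2.

deg(f) = 1, deg(g) = 2, so Bézout bound = 2.
Scan x ∈ F_7. For each x, list the y ∈ F_7 with f(x, y) ≡ 0 and those with g(x, y) ≡ 0 (mod 7); the common zeros in that column are the intersection.
  x = 0: f ≡ 0 at y ∈ ∅; g ≡ 0 at y ∈ {4}; common: ∅.
  x = 1: f ≡ 0 at y ∈ {0, 1, 2, 3, 4, 5, 6}; g ≡ 0 at y ∈ ∅; common: ∅.
  x = 2: f ≡ 0 at y ∈ ∅; g ≡ 0 at y ∈ ∅; common: ∅.
  x = 3: f ≡ 0 at y ∈ ∅; g ≡ 0 at y ∈ {0, 2}; common: ∅.
  x = 4: f ≡ 0 at y ∈ ∅; g ≡ 0 at y ∈ ∅; common: ∅.
  x = 5: f ≡ 0 at y ∈ ∅; g ≡ 0 at y ∈ {1, 4}; common: ∅.
  x = 6: f ≡ 0 at y ∈ ∅; g ≡ 0 at y ∈ {1, 2}; common: ∅.
Collecting: common zeros = ∅, so the count is 0.
Comparison with the Bézout bound: 0 ≤ 2 = deg(f)·deg(g), as expected for curves with no common component (the affine F_7-count falls short of the bound because intersections may lie at infinity, over extension fields, or carry multiplicity).
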